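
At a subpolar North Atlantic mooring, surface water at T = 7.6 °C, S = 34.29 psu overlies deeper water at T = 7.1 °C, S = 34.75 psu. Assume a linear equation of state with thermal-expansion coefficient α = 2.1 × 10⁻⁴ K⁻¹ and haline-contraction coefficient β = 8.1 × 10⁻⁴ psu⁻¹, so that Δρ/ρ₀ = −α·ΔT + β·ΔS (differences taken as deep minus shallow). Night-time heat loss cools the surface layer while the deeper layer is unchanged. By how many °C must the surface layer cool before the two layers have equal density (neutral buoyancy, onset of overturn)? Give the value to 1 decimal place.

Neutral buoyancy requires Δρ = 0, i.e. −α(T_deep − T_surf′) + β(S_deep − S_surf) = 0.
T_surf′ = T_deep − (β/α)·ΔS = 7.1 − (8.1 × 10⁻⁴/2.1 × 10⁻⁴)·(+0.46) = 5.326 °C.
Cooling required: 7.6 − (5.326) = 2.274 °C.

2.3 °C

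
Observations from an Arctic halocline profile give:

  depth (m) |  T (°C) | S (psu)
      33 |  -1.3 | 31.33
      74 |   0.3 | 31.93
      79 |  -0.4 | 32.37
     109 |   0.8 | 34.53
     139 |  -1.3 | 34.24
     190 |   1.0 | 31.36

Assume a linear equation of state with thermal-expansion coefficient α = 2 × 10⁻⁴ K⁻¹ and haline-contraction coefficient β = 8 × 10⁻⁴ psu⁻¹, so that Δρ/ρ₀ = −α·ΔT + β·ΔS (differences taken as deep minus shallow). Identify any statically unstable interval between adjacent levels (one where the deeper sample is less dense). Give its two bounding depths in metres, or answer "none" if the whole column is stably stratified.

Evaluate Δρ/ρ₀ = −αΔT + βΔS across each adjacent pair:
  33–74 m: −αΔT+βΔS = −(2 × 10⁻⁴)(+1.6)+(8 × 10⁻⁴)(+0.60) = 1.6 × 10⁻⁴ → stable
  74–79 m: −αΔT+βΔS = −(2 × 10⁻⁴)(-0.7)+(8 × 10⁻⁴)(+0.44) = 4.9 × 10⁻⁴ → stable
  79–109 m: −αΔT+βΔS = −(2 × 10⁻⁴)(+1.2)+(8 × 10⁻⁴)(+2.16) = 1.5 × 10⁻³ → stable
  109–139 m: −αΔT+βΔS = −(2 × 10⁻⁴)(-2.1)+(8 × 10⁻⁴)(-0.29) = 1.9 × 10⁻⁴ → stable
  139–190 m: −αΔT+βΔS = −(2 × 10⁻⁴)(+2.3)+(8 × 10⁻⁴)(-2.88) = -2.8 × 10⁻³ → UNSTABLE
The 139–190 m interval has Δρ < 0: lighter water underlies denser water.

139–190 m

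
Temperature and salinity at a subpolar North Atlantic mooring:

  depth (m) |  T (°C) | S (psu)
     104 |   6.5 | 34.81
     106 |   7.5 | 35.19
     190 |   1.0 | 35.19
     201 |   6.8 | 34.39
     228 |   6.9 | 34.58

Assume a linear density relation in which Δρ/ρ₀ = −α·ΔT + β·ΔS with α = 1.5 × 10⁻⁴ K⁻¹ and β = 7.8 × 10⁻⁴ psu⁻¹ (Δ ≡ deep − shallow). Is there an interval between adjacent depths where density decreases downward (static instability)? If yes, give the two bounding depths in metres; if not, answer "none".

190–201 m

Evaluate Δρ/ρ₀ = −αΔT + βΔS across each adjacent pair:
  104–106 m: −αΔT+βΔS = −(1.5 × 10⁻⁴)(+1.0)+(7.8 × 10⁻⁴)(+0.38) = 1.5 × 10⁻⁴ → stable
  106–190 m: −αΔT+βΔS = −(1.5 × 10⁻⁴)(-6.5)+(7.8 × 10⁻⁴)(+0.00) = 9.7 × 10⁻⁴ → stable
  190–201 m: −αΔT+βΔS = −(1.5 × 10⁻⁴)(+5.8)+(7.8 × 10⁻⁴)(-0.80) = -1.5 × 10⁻³ → UNSTABLE
  201–228 m: −αΔT+βΔS = −(1.5 × 10⁻⁴)(+0.1)+(7.8 × 10⁻⁴)(+0.19) = 1.3 × 10⁻⁴ → stable
The 190–201 m interval has Δρ < 0: lighter water underlies denser water.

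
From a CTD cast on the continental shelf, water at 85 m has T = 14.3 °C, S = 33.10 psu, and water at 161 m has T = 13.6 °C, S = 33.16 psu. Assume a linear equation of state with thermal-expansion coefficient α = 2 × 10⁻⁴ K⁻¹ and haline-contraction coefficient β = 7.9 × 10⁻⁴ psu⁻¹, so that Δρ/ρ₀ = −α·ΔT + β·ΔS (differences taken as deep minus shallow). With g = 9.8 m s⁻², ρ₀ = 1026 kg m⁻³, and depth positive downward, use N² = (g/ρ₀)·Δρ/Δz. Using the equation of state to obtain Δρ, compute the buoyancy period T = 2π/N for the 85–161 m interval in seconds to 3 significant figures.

ΔT = -0.7 K, ΔS = +0.06 psu (deep − shallow).
Δρ/ρ₀ = −αΔT + βΔS = 1.40 × 10⁻⁴ + 4.74 × 10⁻⁵ = 1.874 × 10⁻⁴, so Δρ ≈ 0.1923 kg m⁻³.
N² = (g/ρ₀)·Δρ/Δz = g·(Δρ/ρ₀)/Δz = 9.8 × 1.874 × 10⁻⁴ / 76 = 2.4165 × 10⁻⁵ s⁻².
N = √(2.4165 × 10⁻⁵) = 4.9158 × 10⁻³ rad s⁻¹ → T = 2π/N = 1.2782 × 10³ s ≈ 1.28 × 10³ s.

1.28 × 10³ s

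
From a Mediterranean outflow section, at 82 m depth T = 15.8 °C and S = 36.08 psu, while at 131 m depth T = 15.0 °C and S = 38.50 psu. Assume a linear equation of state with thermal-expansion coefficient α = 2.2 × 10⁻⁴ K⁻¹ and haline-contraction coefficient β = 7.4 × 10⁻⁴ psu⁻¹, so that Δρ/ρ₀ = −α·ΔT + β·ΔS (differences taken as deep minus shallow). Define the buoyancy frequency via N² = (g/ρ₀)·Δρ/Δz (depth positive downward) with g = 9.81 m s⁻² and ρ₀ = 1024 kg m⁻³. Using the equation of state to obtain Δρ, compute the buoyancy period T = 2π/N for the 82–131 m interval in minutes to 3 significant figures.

ΔT = -0.8 K, ΔS = +2.42 psu (deep − shallow).
Δρ/ρ₀ = −αΔT + βΔS = 1.76 × 10⁻⁴ + 1.7908 × 10⁻³ = 1.9668 × 10⁻³, so Δρ ≈ 2.014 kg m⁻³.
N² = (g/ρ₀)·Δρ/Δz = g·(Δρ/ρ₀)/Δz = 9.81 × 1.9668 × 10⁻³ / 49 = 3.9376 × 10⁻⁴ s⁻².
N = √(3.9376 × 10⁻⁴) = 0.019843 rad s⁻¹ → T = 2π/N = 316.64 s = 5.2773 min ≈ 5.28 min.

5.28 min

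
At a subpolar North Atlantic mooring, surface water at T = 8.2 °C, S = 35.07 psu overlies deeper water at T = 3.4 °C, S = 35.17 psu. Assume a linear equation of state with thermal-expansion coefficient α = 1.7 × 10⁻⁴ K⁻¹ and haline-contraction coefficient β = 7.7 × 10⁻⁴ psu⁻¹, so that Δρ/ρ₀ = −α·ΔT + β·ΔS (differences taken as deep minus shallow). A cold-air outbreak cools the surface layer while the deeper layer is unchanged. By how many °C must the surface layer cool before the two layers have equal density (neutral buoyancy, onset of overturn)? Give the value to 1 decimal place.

Neutral buoyancy requires Δρ = 0, i.e. −α(T_deep − T_surf′) + β(S_deep − S_surf) = 0.
T_surf′ = T_deep − (β/α)·ΔS = 3.4 − (7.7 × 10⁻⁴/1.7 × 10⁻⁴)·(+0.10) = 2.947 °C.
Cooling required: 8.2 − (2.947) = 5.253 °C.

5.3 °C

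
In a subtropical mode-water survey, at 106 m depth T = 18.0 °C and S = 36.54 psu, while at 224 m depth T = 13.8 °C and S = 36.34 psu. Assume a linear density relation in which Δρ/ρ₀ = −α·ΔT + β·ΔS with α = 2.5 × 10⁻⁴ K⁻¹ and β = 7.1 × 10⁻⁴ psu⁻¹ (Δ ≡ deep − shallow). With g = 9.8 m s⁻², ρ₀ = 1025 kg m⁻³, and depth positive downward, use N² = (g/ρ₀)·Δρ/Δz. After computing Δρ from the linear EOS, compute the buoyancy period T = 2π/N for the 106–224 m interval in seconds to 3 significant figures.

ΔT = -4.2 K, ΔS = -0.20 psu (deep − shallow).
Δρ/ρ₀ = −αΔT + βΔS = 1.05 × 10⁻³ − 1.42 × 10⁻⁴ = 9.08 × 10⁻⁴, so Δρ ≈ 0.9307 kg m⁻³.
N² = (g/ρ₀)·Δρ/Δz = g·(Δρ/ρ₀)/Δz = 9.8 × 9.08 × 10⁻⁴ / 118 = 7.5410 × 10⁻⁵ s⁻².
N = √(7.5410 × 10⁻⁵) = 8.6839 × 10⁻³ rad s⁻¹ → T = 2π/N = 723.54 s ≈ 724 s.

724 s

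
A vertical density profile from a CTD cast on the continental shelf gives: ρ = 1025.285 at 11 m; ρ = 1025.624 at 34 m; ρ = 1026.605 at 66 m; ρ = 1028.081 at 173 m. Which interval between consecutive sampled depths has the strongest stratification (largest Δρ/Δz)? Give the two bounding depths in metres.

Compute the density gradient over each adjacent pair:
  11–34 m: Δρ/Δz = 0.339/23 = 0.015 kg m⁻⁴
  34–66 m: Δρ/Δz = 0.981/32 = 0.031 kg m⁻⁴
  66–173 m: Δρ/Δz = 1.476/107 = 0.014 kg m⁻⁴
The largest gradient is in the 34–66 m interval — the pycnocline.

34–66 m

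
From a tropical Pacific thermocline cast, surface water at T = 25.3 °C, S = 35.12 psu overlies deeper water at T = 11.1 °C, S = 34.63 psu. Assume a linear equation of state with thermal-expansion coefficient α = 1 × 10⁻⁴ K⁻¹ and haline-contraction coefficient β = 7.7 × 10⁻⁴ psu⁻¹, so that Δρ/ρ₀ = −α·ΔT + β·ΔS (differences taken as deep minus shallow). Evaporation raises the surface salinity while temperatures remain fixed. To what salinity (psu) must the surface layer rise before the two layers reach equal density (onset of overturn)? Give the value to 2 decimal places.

Neutral buoyancy requires −α(T_deep − T_surf) + β(S_deep − S_surf′) = 0.
S_surf′ = S_deep − (α/β)·ΔT = 34.63 − (1 × 10⁻⁴/7.7 × 10⁻⁴)·(-14.2) = 36.4742 psu.
Increase required: 36.4742 − 35.12 = 1.3542 psu.

36.47 psu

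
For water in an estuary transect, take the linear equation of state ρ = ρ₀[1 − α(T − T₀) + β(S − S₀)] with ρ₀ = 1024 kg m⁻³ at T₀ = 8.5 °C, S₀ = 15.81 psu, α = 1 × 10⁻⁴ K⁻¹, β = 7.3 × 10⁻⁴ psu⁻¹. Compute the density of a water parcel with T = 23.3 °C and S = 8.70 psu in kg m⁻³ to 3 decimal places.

1017.170 kg m⁻³

T − T₀ = +14.8 K, S − S₀ = -7.11 psu.
Bracket = 1 − α·(+14.8) + β·(-7.11) = 1 + (-6.6703 × 10⁻³) = 0.9933297.
ρ = 1024 × 0.9933297 = 1017.170 kg m⁻³.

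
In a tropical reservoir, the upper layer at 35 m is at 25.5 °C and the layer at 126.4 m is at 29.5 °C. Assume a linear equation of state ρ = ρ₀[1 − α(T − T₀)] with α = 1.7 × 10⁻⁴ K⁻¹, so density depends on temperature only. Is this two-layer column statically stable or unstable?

unstable

ΔT = 29.5 − 25.5 = +4.0 K, so Δρ/ρ₀ = −αΔT = -6.80 × 10⁻⁴.
Δρ/ρ₀ < 0, so Δρ < 0: deeper water is lighter → statically unstable; the column would overturn.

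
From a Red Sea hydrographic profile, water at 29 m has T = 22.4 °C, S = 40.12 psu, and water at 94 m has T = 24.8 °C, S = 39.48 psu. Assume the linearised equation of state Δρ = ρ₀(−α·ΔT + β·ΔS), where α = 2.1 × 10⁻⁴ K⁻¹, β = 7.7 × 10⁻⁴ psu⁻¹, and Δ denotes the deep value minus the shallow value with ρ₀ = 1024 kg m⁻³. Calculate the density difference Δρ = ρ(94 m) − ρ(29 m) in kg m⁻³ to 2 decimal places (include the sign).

-1.02 kg m⁻³

ΔT = +2.4 K, ΔS = -0.64 psu (deep − shallow).
Δρ/ρ₀ = −(2.1 × 10⁻⁴)(+2.4) + (7.7 × 10⁻⁴)(-0.64) = -9.968 × 10⁻⁴.
Δρ = 1024 × (-9.968 × 10⁻⁴) = -1.02 kg m⁻³.
Negative Δρ: lighter below, statically unstable.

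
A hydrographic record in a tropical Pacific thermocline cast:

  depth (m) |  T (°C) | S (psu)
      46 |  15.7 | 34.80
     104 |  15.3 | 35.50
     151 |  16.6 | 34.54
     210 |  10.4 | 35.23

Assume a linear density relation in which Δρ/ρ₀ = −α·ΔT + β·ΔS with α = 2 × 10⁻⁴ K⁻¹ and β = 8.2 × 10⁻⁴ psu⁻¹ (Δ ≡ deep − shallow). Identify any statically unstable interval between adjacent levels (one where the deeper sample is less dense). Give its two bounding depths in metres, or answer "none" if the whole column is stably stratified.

104–151 m

Evaluate Δρ/ρ₀ = −αΔT + βΔS across each adjacent pair:
  46–104 m: −αΔT+βΔS = −(2 × 10⁻⁴)(-0.4)+(8.2 × 10⁻⁴)(+0.70) = 6.5 × 10⁻⁴ → stable
  104–151 m: −αΔT+βΔS = −(2 × 10⁻⁴)(+1.3)+(8.2 × 10⁻⁴)(-0.96) = -1.0 × 10⁻³ → UNSTABLE
  151–210 m: −αΔT+βΔS = −(2 × 10⁻⁴)(-6.2)+(8.2 × 10⁻⁴)(+0.69) = 1.8 × 10⁻³ → stable
The 104–151 m interval has Δρ < 0: lighter water underlies denser water.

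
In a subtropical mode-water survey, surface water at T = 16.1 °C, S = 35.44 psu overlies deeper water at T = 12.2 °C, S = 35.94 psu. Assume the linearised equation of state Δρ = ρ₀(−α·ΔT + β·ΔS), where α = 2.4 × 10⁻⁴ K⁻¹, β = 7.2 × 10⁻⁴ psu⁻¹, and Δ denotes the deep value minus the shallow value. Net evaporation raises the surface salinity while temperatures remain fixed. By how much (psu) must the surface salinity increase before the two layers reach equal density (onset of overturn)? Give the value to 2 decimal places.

Neutral buoyancy requires −α(T_deep − T_surf) + β(S_deep − S_surf′) = 0.
S_surf′ = S_deep − (α/β)·ΔT = 35.94 − (2.4 × 10⁻⁴/7.2 × 10⁻⁴)·(-3.9) = 37.2400 psu.
Increase required: 37.2400 − 35.44 = 1.8000 psu.

1.80 psu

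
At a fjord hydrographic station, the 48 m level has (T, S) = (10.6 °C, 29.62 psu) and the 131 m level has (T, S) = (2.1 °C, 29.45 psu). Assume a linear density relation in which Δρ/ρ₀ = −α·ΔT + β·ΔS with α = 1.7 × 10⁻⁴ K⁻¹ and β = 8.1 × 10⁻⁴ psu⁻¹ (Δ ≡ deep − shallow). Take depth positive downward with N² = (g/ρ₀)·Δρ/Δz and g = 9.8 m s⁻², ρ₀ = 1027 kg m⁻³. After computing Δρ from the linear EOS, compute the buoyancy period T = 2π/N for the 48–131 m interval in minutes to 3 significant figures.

8.43 min

ΔT = -8.5 K, ΔS = -0.17 psu (deep − shallow).
Δρ/ρ₀ = −αΔT + βΔS = 1.445 × 10⁻³ − 1.377 × 10⁻⁴ = 1.3073 × 10⁻³, so Δρ ≈ 1.343 kg m⁻³.
N² = (g/ρ₀)·Δρ/Δz = g·(Δρ/ρ₀)/Δz = 9.8 × 1.3073 × 10⁻³ / 83 = 1.5436 × 10⁻⁴ s⁻².
N = √(1.5436 × 10⁻⁴) = 0.012424 rad s⁻¹ → T = 2π/N = 505.73 s = 8.4288 min ≈ 8.43 min.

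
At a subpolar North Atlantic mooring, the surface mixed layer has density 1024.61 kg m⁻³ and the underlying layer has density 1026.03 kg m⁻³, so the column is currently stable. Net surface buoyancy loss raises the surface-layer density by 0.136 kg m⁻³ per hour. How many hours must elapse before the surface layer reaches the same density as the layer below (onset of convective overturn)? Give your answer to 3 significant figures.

Density deficit of the surface layer: 1026.03 − 1024.61 = 1.42 kg m⁻³.
Required change = 1.42 / 0.136 = 10.4 hours.

10.4 hours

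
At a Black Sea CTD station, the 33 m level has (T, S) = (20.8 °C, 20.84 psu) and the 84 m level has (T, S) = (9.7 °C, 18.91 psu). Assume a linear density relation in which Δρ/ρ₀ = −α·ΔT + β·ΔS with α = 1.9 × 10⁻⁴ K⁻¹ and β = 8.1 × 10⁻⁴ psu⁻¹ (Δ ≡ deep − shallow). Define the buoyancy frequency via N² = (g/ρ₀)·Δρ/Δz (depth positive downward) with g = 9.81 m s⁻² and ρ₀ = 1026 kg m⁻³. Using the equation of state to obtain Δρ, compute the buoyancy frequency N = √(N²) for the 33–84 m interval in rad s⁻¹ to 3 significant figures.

ΔT = -11.1 K, ΔS = -1.93 psu (deep − shallow).
Δρ/ρ₀ = −αΔT + βΔS = 2.109 × 10⁻³ − 1.5633 × 10⁻³ = 5.457 × 10⁻⁴, so Δρ ≈ 0.5599 kg m⁻³.
N² = (g/ρ₀)·Δρ/Δz = g·(Δρ/ρ₀)/Δz = 9.81 × 5.457 × 10⁻⁴ / 51 = 1.0497 × 10⁻⁴ s⁻².
N = √(1.0497 × 10⁻⁴) = 0.010245 rad s⁻¹ ≈ 0.0102 rad s⁻¹.

0.0102 rad s⁻¹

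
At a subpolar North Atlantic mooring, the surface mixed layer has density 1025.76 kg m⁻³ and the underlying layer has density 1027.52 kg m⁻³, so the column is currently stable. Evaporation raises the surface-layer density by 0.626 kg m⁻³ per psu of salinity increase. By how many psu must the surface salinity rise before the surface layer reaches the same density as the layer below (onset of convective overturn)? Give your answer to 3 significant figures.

2.81 psu

Density deficit of the surface layer: 1027.52 − 1025.76 = 1.76 kg m⁻³.
Required change = 1.76 / 0.626 = 2.81 psu.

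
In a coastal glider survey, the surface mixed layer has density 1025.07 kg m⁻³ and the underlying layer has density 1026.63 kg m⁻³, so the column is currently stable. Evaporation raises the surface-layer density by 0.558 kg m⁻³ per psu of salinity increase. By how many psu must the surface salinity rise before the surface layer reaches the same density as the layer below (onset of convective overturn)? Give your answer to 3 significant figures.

2.80 psu

Density deficit of the surface layer: 1026.63 − 1025.07 = 1.56 kg m⁻³.
Required change = 1.56 / 0.558 = 2.80 psu.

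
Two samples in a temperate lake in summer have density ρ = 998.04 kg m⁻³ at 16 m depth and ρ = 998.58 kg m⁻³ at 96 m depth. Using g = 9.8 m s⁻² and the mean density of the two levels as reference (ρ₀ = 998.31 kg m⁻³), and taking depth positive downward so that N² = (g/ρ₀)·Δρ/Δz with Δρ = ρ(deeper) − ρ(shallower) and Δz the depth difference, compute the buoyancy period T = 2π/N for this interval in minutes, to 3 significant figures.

12.9 min

Δρ = 998.58 − 998.04 = 0.54 kg m⁻³ over Δz = 96 − 16 = 80 m.
N² = (9.8/998.31) × (0.54/80) = 6.6262 × 10⁻⁵ s⁻².
N = √(6.6262 × 10⁻⁵) = 8.1401 × 10⁻³ rad s⁻¹, so T = 2π/N = 771.88 s = 12.865 min ≈ 12.9 min.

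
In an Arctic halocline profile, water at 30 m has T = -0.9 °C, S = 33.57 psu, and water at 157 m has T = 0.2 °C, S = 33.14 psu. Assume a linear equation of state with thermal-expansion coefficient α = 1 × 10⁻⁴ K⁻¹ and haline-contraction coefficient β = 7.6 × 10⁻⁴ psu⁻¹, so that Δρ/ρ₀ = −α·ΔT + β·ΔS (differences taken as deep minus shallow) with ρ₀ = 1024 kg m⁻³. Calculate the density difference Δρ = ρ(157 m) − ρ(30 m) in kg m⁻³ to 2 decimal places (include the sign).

-0.45 kg m⁻³

ΔT = +1.1 K, ΔS = -0.43 psu (deep − shallow).
Δρ/ρ₀ = −(1 × 10⁻⁴)(+1.1) + (7.6 × 10⁻⁴)(-0.43) = -4.368 × 10⁻⁴.
Δρ = 1024 × (-4.368 × 10⁻⁴) = -0.45 kg m⁻³.
Negative Δρ: lighter below, statically unstable.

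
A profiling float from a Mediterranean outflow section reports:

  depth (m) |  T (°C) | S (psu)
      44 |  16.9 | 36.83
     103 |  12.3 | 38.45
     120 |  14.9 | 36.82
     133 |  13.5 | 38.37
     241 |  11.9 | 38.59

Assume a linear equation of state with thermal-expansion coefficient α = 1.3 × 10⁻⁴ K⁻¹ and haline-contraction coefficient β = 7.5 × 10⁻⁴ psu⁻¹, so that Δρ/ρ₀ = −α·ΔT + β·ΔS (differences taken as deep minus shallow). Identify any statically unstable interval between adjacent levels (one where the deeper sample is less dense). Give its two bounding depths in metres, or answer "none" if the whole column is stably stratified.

103–120 m

Evaluate Δρ/ρ₀ = −αΔT + βΔS across each adjacent pair:
  44–103 m: −αΔT+βΔS = −(1.3 × 10⁻⁴)(-4.6)+(7.5 × 10⁻⁴)(+1.62) = 1.8 × 10⁻³ → stable
  103–120 m: −αΔT+βΔS = −(1.3 × 10⁻⁴)(+2.6)+(7.5 × 10⁻⁴)(-1.63) = -1.6 × 10⁻³ → UNSTABLE
  120–133 m: −αΔT+βΔS = −(1.3 × 10⁻⁴)(-1.4)+(7.5 × 10⁻⁴)(+1.55) = 1.3 × 10⁻³ → stable
  133–241 m: −αΔT+βΔS = −(1.3 × 10⁻⁴)(-1.6)+(7.5 × 10⁻⁴)(+0.22) = 3.7 × 10⁻⁴ → stable
The 103–120 m interval has Δρ < 0: lighter water underlies denser water.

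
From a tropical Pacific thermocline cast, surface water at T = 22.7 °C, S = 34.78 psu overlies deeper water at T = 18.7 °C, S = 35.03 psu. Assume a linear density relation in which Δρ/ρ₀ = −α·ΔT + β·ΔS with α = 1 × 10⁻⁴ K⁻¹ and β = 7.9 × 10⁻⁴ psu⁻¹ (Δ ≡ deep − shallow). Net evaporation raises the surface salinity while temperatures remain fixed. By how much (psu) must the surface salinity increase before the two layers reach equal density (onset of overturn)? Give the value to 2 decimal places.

Neutral buoyancy requires −α(T_deep − T_surf) + β(S_deep − S_surf′) = 0.
S_surf′ = S_deep − (α/β)·ΔT = 35.03 − (1 × 10⁻⁴/7.9 × 10⁻⁴)·(-4.0) = 35.5363 psu.
Increase required: 35.5363 − 34.78 = 0.7563 psu.

0.76 psu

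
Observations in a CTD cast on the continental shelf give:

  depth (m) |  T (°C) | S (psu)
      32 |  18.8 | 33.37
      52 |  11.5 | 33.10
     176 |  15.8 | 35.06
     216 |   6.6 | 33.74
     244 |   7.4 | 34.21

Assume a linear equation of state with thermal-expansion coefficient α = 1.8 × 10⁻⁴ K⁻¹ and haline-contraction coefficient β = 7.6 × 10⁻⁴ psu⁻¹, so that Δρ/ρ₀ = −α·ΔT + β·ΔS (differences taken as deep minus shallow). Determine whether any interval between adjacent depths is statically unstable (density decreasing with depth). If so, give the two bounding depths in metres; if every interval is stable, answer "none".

Evaluate Δρ/ρ₀ = −αΔT + βΔS across each adjacent pair:
  32–52 m: −αΔT+βΔS = −(1.8 × 10⁻⁴)(-7.3)+(7.6 × 10⁻⁴)(-0.27) = 1.1 × 10⁻³ → stable
  52–176 m: −αΔT+βΔS = −(1.8 × 10⁻⁴)(+4.3)+(7.6 × 10⁻⁴)(+1.96) = 7.2 × 10⁻⁴ → stable
  176–216 m: −αΔT+βΔS = −(1.8 × 10⁻⁴)(-9.2)+(7.6 × 10⁻⁴)(-1.32) = 6.5 × 10⁻⁴ → stable
  216–244 m: −αΔT+βΔS = −(1.8 × 10⁻⁴)(+0.8)+(7.6 × 10⁻⁴)(+0.47) = 2.1 × 10⁻⁴ → stable
Every interval has Δρ > 0: the column is stably stratified throughout.

none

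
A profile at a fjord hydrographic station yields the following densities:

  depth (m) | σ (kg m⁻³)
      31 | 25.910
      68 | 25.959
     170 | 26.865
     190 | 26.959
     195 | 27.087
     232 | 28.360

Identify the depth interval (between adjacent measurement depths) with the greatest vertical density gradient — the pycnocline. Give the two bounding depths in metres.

Compute the density gradient over each adjacent pair:
  31–68 m: Δρ/Δz = 0.049/37 = 1.3 × 10⁻³ kg m⁻⁴
  68–170 m: Δρ/Δz = 0.906/102 = 8.9 × 10⁻³ kg m⁻⁴
  170–190 m: Δρ/Δz = 0.094/20 = 4.7 × 10⁻³ kg m⁻⁴
  190–195 m: Δρ/Δz = 0.128/5 = 0.026 kg m⁻⁴
  195–232 m: Δρ/Δz = 1.273/37 = 0.034 kg m⁻⁴
The largest gradient is in the 195–232 m interval — the pycnocline.

195–232 m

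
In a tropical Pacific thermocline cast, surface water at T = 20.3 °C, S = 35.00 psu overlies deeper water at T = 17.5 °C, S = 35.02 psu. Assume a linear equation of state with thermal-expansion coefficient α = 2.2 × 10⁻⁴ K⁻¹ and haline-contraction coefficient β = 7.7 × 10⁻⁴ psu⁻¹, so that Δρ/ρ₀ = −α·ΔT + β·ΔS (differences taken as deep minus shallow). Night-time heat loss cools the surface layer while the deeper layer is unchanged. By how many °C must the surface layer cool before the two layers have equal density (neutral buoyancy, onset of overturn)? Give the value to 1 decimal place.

Neutral buoyancy requires Δρ = 0, i.e. −α(T_deep − T_surf′) + β(S_deep − S_surf) = 0.
T_surf′ = T_deep − (β/α)·ΔS = 17.5 − (7.7 × 10⁻⁴/2.2 × 10⁻⁴)·(+0.02) = 17.430 °C.
Cooling required: 20.3 − (17.430) = 2.870 °C.

2.9 °C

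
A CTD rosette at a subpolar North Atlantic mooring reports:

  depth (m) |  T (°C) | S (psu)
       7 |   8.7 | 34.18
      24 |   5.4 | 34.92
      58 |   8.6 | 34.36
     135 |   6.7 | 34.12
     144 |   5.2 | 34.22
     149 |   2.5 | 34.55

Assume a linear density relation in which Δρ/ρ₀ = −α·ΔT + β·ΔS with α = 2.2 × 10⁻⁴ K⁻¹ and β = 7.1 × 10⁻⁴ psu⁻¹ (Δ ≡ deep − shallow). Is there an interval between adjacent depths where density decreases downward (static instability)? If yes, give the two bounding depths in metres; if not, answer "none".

Evaluate Δρ/ρ₀ = −αΔT + βΔS across each adjacent pair:
  7–24 m: −αΔT+βΔS = −(2.2 × 10⁻⁴)(-3.3)+(7.1 × 10⁻⁴)(+0.74) = 1.3 × 10⁻³ → stable
  24–58 m: −αΔT+βΔS = −(2.2 × 10⁻⁴)(+3.2)+(7.1 × 10⁻⁴)(-0.56) = -1.1 × 10⁻³ → UNSTABLE
  58–135 m: −αΔT+βΔS = −(2.2 × 10⁻⁴)(-1.9)+(7.1 × 10⁻⁴)(-0.24) = 2.5 × 10⁻⁴ → stable
  135–144 m: −αΔT+βΔS = −(2.2 × 10⁻⁴)(-1.5)+(7.1 × 10⁻⁴)(+0.10) = 4.0 × 10⁻⁴ → stable
  144–149 m: −αΔT+βΔS = −(2.2 × 10⁻⁴)(-2.7)+(7.1 × 10⁻⁴)(+0.33) = 8.3 × 10⁻⁴ → stable
The 24–58 m interval has Δρ < 0: lighter water underlies denser water.

24–58 m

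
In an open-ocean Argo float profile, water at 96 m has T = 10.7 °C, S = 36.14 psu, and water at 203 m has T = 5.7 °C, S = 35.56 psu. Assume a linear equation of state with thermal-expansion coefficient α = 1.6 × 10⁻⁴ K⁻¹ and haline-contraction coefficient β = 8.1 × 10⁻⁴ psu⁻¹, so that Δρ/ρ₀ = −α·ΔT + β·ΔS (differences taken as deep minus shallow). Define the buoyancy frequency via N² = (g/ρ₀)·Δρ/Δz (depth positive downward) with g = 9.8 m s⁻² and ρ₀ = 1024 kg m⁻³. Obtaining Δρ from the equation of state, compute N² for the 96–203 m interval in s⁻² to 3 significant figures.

ΔT = -5.0 K, ΔS = -0.58 psu (deep − shallow).
Δρ/ρ₀ = −αΔT + βΔS = 8.00 × 10⁻⁴ − 4.698 × 10⁻⁴ = 3.302 × 10⁻⁴, so Δρ ≈ 0.3381 kg m⁻³.
N² = (g/ρ₀)·Δρ/Δz = g·(Δρ/ρ₀)/Δz = 9.8 × 3.302 × 10⁻⁴ / 107 = 3.0243 × 10⁻⁵ s⁻² ≈ 3.02 × 10⁻⁵ s⁻².

3.02 × 10⁻⁵ s⁻²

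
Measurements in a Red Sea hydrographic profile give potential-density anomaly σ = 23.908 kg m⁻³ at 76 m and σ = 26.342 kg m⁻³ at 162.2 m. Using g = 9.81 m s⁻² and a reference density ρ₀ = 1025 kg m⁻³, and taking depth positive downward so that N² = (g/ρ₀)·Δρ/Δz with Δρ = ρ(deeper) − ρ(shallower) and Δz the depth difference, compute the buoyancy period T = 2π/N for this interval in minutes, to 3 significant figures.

6.37 min

Δρ = 1026.342 − 1023.908 = 2.434 kg m⁻³ over Δz = 162.2 − 76 = 86.2 m.
N² = (9.81/1025) × (2.434/86.2) = 2.7025 × 10⁻⁴ s⁻².
N = √(2.7025 × 10⁻⁴) = 0.016439 rad s⁻¹, so T = 2π/N = 382.21 s = 6.3702 min ≈ 6.37 min.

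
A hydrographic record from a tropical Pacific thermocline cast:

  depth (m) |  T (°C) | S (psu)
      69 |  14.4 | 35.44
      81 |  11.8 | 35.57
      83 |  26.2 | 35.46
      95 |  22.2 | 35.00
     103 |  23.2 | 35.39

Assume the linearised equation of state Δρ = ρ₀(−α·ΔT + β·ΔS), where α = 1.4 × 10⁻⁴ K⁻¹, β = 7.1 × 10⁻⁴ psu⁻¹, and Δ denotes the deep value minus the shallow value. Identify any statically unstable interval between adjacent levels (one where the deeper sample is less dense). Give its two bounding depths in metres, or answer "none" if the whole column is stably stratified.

Evaluate Δρ/ρ₀ = −αΔT + βΔS across each adjacent pair:
  69–81 m: −αΔT+βΔS = −(1.4 × 10⁻⁴)(-2.6)+(7.1 × 10⁻⁴)(+0.13) = 4.6 × 10⁻⁴ → stable
  81–83 m: −αΔT+βΔS = −(1.4 × 10⁻⁴)(+14.4)+(7.1 × 10⁻⁴)(-0.11) = -2.1 × 10⁻³ → UNSTABLE
  83–95 m: −αΔT+βΔS = −(1.4 × 10⁻⁴)(-4.0)+(7.1 × 10⁻⁴)(-0.46) = 2.3 × 10⁻⁴ → stable
  95–103 m: −αΔT+βΔS = −(1.4 × 10⁻⁴)(+1.0)+(7.1 × 10⁻⁴)(+0.39) = 1.4 × 10⁻⁴ → stable
The 81–83 m interval has Δρ < 0: lighter water underlies denser water.

81–83 m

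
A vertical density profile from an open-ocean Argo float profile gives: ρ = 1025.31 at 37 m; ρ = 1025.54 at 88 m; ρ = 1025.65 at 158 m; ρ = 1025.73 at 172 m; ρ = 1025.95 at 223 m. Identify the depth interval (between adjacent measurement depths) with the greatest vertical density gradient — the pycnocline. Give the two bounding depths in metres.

Compute the density gradient over each adjacent pair:
  37–88 m: Δρ/Δz = 0.23/51 = 4.5 × 10⁻³ kg m⁻⁴
  88–158 m: Δρ/Δz = 0.11/70 = 1.6 × 10⁻³ kg m⁻⁴
  158–172 m: Δρ/Δz = 0.08/14 = 5.7 × 10⁻³ kg m⁻⁴
  172–223 m: Δρ/Δz = 0.22/51 = 4.3 × 10⁻³ kg m⁻⁴
The largest gradient is in the 158–172 m interval — the pycnocline.

158–172 m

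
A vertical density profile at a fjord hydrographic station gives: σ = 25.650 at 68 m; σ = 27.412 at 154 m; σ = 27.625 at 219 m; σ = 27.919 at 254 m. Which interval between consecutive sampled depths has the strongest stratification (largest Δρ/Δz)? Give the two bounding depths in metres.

Compute the density gradient over each adjacent pair:
  68–154 m: Δρ/Δz = 1.762/86 = 0.020 kg m⁻⁴
  154–219 m: Δρ/Δz = 0.213/65 = 3.3 × 10⁻³ kg m⁻⁴
  219–254 m: Δρ/Δz = 0.294/35 = 8.4 × 10⁻³ kg m⁻⁴
The largest gradient is in the 68–154 m interval — the pycnocline.

68–154 m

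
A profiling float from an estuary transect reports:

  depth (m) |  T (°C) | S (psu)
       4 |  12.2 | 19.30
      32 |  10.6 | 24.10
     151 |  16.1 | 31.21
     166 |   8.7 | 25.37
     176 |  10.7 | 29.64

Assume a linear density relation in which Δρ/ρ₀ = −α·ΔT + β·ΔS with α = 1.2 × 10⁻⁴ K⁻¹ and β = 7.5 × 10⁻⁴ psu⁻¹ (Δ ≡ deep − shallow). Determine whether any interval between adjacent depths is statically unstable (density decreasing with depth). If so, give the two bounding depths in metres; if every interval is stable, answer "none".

151–166 m

Evaluate Δρ/ρ₀ = −αΔT + βΔS across each adjacent pair:
  4–32 m: −αΔT+βΔS = −(1.2 × 10⁻⁴)(-1.6)+(7.5 × 10⁻⁴)(+4.80) = 3.8 × 10⁻³ → stable
  32–151 m: −αΔT+βΔS = −(1.2 × 10⁻⁴)(+5.5)+(7.5 × 10⁻⁴)(+7.11) = 4.7 × 10⁻³ → stable
  151–166 m: −αΔT+βΔS = −(1.2 × 10⁻⁴)(-7.4)+(7.5 × 10⁻⁴)(-5.84) = -3.5 × 10⁻³ → UNSTABLE
  166–176 m: −αΔT+βΔS = −(1.2 × 10⁻⁴)(+2.0)+(7.5 × 10⁻⁴)(+4.27) = 3.0 × 10⁻³ → stable
The 151–166 m interval has Δρ < 0: lighter water underlies denser water.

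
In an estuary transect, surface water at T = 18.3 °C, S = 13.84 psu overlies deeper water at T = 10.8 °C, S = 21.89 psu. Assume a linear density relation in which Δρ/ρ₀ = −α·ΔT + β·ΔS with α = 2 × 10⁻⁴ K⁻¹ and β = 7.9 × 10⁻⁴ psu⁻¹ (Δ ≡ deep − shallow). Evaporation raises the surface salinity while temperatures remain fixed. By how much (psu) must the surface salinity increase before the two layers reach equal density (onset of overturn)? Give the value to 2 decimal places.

9.95 psu

Neutral buoyancy requires −α(T_deep − T_surf) + β(S_deep − S_surf′) = 0.
S_surf′ = S_deep − (α/β)·ΔT = 21.89 − (2 × 10⁻⁴/7.9 × 10⁻⁴)·(-7.5) = 23.7887 psu.
Increase required: 23.7887 − 13.84 = 9.9487 psu.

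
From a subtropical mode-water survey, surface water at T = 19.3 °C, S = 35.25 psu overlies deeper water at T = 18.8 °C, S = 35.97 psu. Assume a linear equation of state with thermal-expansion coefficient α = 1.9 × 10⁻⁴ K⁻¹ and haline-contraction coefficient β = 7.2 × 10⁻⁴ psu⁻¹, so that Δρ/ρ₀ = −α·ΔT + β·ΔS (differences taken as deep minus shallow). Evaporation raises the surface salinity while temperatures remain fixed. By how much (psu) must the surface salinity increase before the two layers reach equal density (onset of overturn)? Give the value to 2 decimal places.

0.85 psu

Neutral buoyancy requires −α(T_deep − T_surf) + β(S_deep − S_surf′) = 0.
S_surf′ = S_deep − (α/β)·ΔT = 35.97 − (1.9 × 10⁻⁴/7.2 × 10⁻⁴)·(-0.5) = 36.1019 psu.
Increase required: 36.1019 − 35.25 = 0.8519 psu.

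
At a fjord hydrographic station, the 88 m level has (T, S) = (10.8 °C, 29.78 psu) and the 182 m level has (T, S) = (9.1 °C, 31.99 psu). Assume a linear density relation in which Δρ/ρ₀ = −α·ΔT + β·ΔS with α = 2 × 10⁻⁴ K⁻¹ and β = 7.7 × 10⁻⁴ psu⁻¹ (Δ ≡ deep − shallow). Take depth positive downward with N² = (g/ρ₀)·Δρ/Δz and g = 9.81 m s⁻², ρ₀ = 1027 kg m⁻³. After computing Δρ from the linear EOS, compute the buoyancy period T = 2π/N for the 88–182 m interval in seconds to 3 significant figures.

ΔT = -1.7 K, ΔS = +2.21 psu (deep − shallow).
Δρ/ρ₀ = −αΔT + βΔS = 3.40 × 10⁻⁴ + 1.7017 × 10⁻³ = 2.0417 × 10⁻³, so Δρ ≈ 2.097 kg m⁻³.
N² = (g/ρ₀)·Δρ/Δz = g·(Δρ/ρ₀)/Δz = 9.81 × 2.0417 × 10⁻³ / 94 = 2.1308 × 10⁻⁴ s⁻².
N = √(2.1308 × 10⁻⁴) = 0.014597 rad s⁻¹ → T = 2π/N = 430.44 s ≈ 430 s.

430 s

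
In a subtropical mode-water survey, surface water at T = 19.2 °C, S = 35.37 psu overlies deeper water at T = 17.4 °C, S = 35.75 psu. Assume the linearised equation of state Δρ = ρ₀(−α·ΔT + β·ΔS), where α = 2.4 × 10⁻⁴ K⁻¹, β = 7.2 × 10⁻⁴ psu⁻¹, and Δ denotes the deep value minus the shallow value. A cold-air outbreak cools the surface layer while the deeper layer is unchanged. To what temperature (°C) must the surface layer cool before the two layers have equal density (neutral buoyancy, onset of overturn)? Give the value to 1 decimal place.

Neutral buoyancy requires Δρ = 0, i.e. −α(T_deep − T_surf′) + β(S_deep − S_surf) = 0.
T_surf′ = T_deep − (β/α)·ΔS = 17.4 − (7.2 × 10⁻⁴/2.4 × 10⁻⁴)·(+0.38) = 16.260 °C.
Cooling required: 19.2 − (16.260) = 2.940 °C.

16.3 °C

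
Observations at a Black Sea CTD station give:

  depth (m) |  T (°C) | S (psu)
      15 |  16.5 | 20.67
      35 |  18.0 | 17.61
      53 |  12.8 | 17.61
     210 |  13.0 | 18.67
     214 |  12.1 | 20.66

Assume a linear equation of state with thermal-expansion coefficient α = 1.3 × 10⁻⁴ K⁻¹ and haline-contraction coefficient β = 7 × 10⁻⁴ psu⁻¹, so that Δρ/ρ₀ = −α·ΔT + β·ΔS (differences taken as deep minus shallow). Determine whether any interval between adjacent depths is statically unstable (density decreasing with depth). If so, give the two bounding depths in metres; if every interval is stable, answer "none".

15–35 m

Evaluate Δρ/ρ₀ = −αΔT + βΔS across each adjacent pair:
  15–35 m: −αΔT+βΔS = −(1.3 × 10⁻⁴)(+1.5)+(7 × 10⁻⁴)(-3.06) = -2.3 × 10⁻³ → UNSTABLE
  35–53 m: −αΔT+βΔS = −(1.3 × 10⁻⁴)(-5.2)+(7 × 10⁻⁴)(+0.00) = 6.8 × 10⁻⁴ → stable
  53–210 m: −αΔT+βΔS = −(1.3 × 10⁻⁴)(+0.2)+(7 × 10⁻⁴)(+1.06) = 7.2 × 10⁻⁴ → stable
  210–214 m: −αΔT+βΔS = −(1.3 × 10⁻⁴)(-0.9)+(7 × 10⁻⁴)(+1.99) = 1.5 × 10⁻³ → stable
The 15–35 m interval has Δρ < 0: lighter water underlies denser water.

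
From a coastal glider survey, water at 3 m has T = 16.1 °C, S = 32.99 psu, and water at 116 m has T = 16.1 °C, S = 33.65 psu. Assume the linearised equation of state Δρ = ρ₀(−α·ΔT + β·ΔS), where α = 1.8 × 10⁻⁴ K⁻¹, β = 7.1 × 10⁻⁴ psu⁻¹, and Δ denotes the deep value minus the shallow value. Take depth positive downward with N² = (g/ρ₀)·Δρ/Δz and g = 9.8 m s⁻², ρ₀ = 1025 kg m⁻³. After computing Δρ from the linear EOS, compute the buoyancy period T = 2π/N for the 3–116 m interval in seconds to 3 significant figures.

986 s

ΔT = +0.0 K, ΔS = +0.66 psu (deep − shallow).
Δρ/ρ₀ = −αΔT + βΔS = 0 + 4.686 × 10⁻⁴ = 4.686 × 10⁻⁴, so Δρ ≈ 0.4803 kg m⁻³.
N² = (g/ρ₀)·Δρ/Δz = g·(Δρ/ρ₀)/Δz = 9.8 × 4.686 × 10⁻⁴ / 113 = 4.0640 × 10⁻⁵ s⁻².
N = √(4.0640 × 10⁻⁵) = 6.3750 × 10⁻³ rad s⁻¹ → T = 2π/N = 985.60 s ≈ 986 s.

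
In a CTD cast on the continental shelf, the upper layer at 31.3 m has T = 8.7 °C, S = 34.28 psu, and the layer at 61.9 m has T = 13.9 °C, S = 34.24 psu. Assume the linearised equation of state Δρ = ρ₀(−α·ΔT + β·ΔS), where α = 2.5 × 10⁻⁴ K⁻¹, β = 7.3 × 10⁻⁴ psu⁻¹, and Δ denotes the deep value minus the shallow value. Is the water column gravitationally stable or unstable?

unstable

ΔT = 13.9 − 8.7 = +5.2 K and ΔS = 34.24 − 34.28 = -0.04 psu (deep − shallow).
−αΔT = -1.30 × 10⁻³; βΔS = -2.92 × 10⁻⁵; sum Δρ/ρ₀ = -1.3292 × 10⁻³.
Δρ/ρ₀ < 0, so Δρ < 0: deeper water is lighter → statically unstable; the column would overturn.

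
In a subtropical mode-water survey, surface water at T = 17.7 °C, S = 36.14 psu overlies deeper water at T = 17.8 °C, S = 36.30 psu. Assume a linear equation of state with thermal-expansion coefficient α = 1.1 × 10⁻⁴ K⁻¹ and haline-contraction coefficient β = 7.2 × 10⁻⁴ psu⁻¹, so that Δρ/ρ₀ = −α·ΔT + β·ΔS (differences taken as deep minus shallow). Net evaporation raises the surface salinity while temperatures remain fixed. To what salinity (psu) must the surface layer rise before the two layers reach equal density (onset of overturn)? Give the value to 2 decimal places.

36.28 psu

Neutral buoyancy requires −α(T_deep − T_surf) + β(S_deep − S_surf′) = 0.
S_surf′ = S_deep − (α/β)·ΔT = 36.30 − (1.1 × 10⁻⁴/7.2 × 10⁻⁴)·(+0.1) = 36.2847 psu.
Increase required: 36.2847 − 36.14 = 0.1447 psu.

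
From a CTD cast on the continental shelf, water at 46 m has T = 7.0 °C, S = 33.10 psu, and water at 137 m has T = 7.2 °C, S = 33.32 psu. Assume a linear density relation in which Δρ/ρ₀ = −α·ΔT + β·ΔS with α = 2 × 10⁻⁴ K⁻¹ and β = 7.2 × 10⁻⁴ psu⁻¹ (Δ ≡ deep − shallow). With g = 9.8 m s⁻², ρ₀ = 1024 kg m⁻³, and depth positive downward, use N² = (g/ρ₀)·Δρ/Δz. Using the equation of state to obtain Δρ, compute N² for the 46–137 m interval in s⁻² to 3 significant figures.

1.28 × 10⁻⁵ s⁻²

ΔT = +0.2 K, ΔS = +0.22 psu (deep − shallow).
Δρ/ρ₀ = −αΔT + βΔS = -4.00 × 10⁻⁵ + 1.584 × 10⁻⁴ = 1.184 × 10⁻⁴, so Δρ ≈ 0.1212 kg m⁻³.
N² = (g/ρ₀)·Δρ/Δz = g·(Δρ/ρ₀)/Δz = 9.8 × 1.184 × 10⁻⁴ / 91 = 1.2751 × 10⁻⁵ s⁻² ≈ 1.28 × 10⁻⁵ s⁻².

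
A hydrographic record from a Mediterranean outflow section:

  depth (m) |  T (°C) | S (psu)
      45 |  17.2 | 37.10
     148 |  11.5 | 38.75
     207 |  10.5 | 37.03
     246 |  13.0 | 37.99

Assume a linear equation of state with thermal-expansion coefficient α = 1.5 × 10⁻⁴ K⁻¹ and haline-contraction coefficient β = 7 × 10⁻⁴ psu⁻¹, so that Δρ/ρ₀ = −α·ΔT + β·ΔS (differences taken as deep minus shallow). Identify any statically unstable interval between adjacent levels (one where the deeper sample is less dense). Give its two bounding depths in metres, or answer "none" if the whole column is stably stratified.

Evaluate Δρ/ρ₀ = −αΔT + βΔS across each adjacent pair:
  45–148 m: −αΔT+βΔS = −(1.5 × 10⁻⁴)(-5.7)+(7 × 10⁻⁴)(+1.65) = 2.0 × 10⁻³ → stable
  148–207 m: −αΔT+βΔS = −(1.5 × 10⁻⁴)(-1.0)+(7 × 10⁻⁴)(-1.72) = -1.1 × 10⁻³ → UNSTABLE
  207–246 m: −αΔT+βΔS = −(1.5 × 10⁻⁴)(+2.5)+(7 × 10⁻⁴)(+0.96) = 3.0 × 10⁻⁴ → stable
The 148–207 m interval has Δρ < 0: lighter water underlies denser water.

148–207 m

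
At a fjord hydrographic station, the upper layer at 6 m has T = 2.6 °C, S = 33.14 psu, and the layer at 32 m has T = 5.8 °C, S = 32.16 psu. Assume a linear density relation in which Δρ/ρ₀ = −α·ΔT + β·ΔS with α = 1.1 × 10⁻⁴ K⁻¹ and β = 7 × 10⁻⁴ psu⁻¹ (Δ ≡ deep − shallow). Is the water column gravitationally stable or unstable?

unstable

ΔT = 5.8 − 2.6 = +3.2 K and ΔS = 32.16 − 33.14 = -0.98 psu (deep − shallow).
−αΔT = -3.52 × 10⁻⁴; βΔS = -6.86 × 10⁻⁴; sum Δρ/ρ₀ = -1.038 × 10⁻³.
Δρ/ρ₀ < 0, so Δρ < 0: deeper water is lighter → statically unstable; the column would overturn.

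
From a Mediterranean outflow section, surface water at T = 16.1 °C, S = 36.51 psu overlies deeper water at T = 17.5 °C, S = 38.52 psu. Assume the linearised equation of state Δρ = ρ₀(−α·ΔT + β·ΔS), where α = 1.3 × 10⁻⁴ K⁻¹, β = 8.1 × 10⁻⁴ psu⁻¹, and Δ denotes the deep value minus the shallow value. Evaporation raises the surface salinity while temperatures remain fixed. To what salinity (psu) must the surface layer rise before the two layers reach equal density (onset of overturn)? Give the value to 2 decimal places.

Neutral buoyancy requires −α(T_deep − T_surf) + β(S_deep − S_surf′) = 0.
S_surf′ = S_deep − (α/β)·ΔT = 38.52 − (1.3 × 10⁻⁴/8.1 × 10⁻⁴)·(+1.4) = 38.2953 psu.
Increase required: 38.2953 − 36.51 = 1.7853 psu.

38.30 psu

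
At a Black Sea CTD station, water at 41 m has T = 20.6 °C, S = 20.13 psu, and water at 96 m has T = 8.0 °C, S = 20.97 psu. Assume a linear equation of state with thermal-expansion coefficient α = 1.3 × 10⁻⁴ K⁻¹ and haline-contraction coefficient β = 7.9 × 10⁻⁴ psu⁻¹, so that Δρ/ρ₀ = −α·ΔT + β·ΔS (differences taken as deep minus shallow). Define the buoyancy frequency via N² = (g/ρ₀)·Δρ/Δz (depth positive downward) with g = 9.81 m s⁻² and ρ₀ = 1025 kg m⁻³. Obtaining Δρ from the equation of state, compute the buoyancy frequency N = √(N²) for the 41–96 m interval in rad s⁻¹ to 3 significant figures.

ΔT = -12.6 K, ΔS = +0.84 psu (deep − shallow).
Δρ/ρ₀ = −αΔT + βΔS = 1.638 × 10⁻³ + 6.636 × 10⁻⁴ = 2.3016 × 10⁻³, so Δρ ≈ 2.359 kg m⁻³.
N² = (g/ρ₀)·Δρ/Δz = g·(Δρ/ρ₀)/Δz = 9.81 × 2.3016 × 10⁻³ / 55 = 4.1052 × 10⁻⁴ s⁻².
N = √(4.1052 × 10⁻⁴) = 0.020261 rad s⁻¹ ≈ 0.0203 rad s⁻¹.

0.0203 rad s⁻¹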